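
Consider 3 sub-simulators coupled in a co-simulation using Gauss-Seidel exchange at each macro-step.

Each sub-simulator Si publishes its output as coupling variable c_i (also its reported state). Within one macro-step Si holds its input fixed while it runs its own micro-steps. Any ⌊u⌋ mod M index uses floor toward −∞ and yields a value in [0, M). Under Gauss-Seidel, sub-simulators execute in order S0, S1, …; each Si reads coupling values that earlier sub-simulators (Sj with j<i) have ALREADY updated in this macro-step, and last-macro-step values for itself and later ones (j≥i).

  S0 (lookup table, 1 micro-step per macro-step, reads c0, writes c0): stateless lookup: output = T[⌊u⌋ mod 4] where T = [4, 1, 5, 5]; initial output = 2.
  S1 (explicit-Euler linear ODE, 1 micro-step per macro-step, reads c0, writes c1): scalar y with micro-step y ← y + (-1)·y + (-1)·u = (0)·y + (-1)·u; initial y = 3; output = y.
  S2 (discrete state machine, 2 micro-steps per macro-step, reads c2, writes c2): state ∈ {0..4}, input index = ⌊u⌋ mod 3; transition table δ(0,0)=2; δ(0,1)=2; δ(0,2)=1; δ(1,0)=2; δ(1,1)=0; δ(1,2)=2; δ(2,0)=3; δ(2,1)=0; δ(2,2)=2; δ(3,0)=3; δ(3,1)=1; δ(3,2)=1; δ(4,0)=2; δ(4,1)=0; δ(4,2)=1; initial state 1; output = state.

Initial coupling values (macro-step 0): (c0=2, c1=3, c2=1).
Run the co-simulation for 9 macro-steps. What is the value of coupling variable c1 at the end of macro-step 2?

macro 1: S0 reads c0=2 → after 1×micro: 5; S1 reads c0=5 → after 1×micro: -5; S2 reads c2=1 → after 2×micro: 2 ⇒ (c0=5, c1=-5, c2=2)
macro 2: S0 reads c0=5 → after 1×micro: 1; S1 reads c0=1 → after 1×micro: -1; S2 reads c2=2 → after 2×micro: 2 ⇒ (c0=1, c1=-1, c2=2)
macro 3: S0 reads c0=1 → after 1×micro: 1; S1 reads c0=1 → after 1×micro: -1; S2 reads c2=2 → after 2×micro: 2 ⇒ (c0=1, c1=-1, c2=2)
macro 4: S0 reads c0=1 → after 1×micro: 1; S1 reads c0=1 → after 1×micro: -1; S2 reads c2=2 → after 2×micro: 2 ⇒ (c0=1, c1=-1, c2=2)
macro 5: S0 reads c0=1 → after 1×micro: 1; S1 reads c0=1 → after 1×micro: -1; S2 reads c2=2 → after 2×micro: 2 ⇒ (c0=1, c1=-1, c2=2)
macro 6: S0 reads c0=1 → after 1×micro: 1; S1 reads c0=1 → after 1×micro: -1; S2 reads c2=2 → after 2×micro: 2 ⇒ (c0=1, c1=-1, c2=2)
macro 7: S0 reads c0=1 → after 1×micro: 1; S1 reads c0=1 → after 1×micro: -1; S2 reads c2=2 → after 2×micro: 2 ⇒ (c0=1, c1=-1, c2=2)
macro 8: S0 reads c0=1 → after 1×micro: 1; S1 reads c0=1 → after 1×micro: -1; S2 reads c2=2 → after 2×micro: 2 ⇒ (c0=1, c1=-1, c2=2)
macro 9: S0 reads c0=1 → after 1×micro: 1; S1 reads c0=1 → after 1×micro: -1; S2 reads c2=2 → after 2×micro: 2 ⇒ (c0=1, c1=-1, c2=2)

c1 at macro-step 2 = -1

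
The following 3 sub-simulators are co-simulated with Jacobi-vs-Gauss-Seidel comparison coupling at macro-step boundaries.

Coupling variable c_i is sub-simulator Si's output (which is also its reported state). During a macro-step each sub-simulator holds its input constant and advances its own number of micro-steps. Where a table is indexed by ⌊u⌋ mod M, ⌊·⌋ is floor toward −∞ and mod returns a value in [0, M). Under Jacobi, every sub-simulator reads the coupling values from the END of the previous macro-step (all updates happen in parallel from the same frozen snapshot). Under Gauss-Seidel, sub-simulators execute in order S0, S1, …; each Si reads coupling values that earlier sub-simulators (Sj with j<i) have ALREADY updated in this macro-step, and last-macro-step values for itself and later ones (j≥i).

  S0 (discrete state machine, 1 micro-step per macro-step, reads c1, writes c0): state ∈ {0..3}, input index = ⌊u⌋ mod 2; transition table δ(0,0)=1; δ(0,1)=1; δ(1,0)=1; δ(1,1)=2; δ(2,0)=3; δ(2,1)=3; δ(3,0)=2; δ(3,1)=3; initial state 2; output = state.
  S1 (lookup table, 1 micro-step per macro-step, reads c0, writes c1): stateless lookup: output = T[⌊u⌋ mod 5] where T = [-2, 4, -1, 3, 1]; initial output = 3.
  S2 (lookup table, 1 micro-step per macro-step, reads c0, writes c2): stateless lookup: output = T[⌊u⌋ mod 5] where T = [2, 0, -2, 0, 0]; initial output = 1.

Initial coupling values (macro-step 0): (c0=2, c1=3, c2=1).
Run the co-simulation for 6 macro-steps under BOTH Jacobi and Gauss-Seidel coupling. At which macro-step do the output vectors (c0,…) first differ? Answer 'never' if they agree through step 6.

[Jacobi] macro 1: S0 reads c1=3 → after 1×micro: 3; S1 reads c0=2 → after 1×micro: -1; S2 reads c0=2 → after 1×micro: -2 ⇒ (c0=3, c1=-1, c2=-2)
[Jacobi] macro 2: S0 reads c1=-1 → after 1×micro: 3; S1 reads c0=3 → after 1×micro: 3; S2 reads c0=3 → after 1×micro: 0 ⇒ (c0=3, c1=3, c2=0)
[Jacobi] macro 3: S0 reads c1=3 → after 1×micro: 3; S1 reads c0=3 → after 1×micro: 3; S2 reads c0=3 → after 1×micro: 0 ⇒ (c0=3, c1=3, c2=0)
[Jacobi] macro 4: S0 reads c1=3 → after 1×micro: 3; S1 reads c0=3 → after 1×micro: 3; S2 reads c0=3 → after 1×micro: 0 ⇒ (c0=3, c1=3, c2=0)
[Jacobi] macro 5: S0 reads c1=3 → after 1×micro: 3; S1 reads c0=3 → after 1×micro: 3; S2 reads c0=3 → after 1×micro: 0 ⇒ (c0=3, c1=3, c2=0)
[Jacobi] macro 6: S0 reads c1=3 → after 1×micro: 3; S1 reads c0=3 → after 1×micro: 3; S2 reads c0=3 → after 1×micro: 0 ⇒ (c0=3, c1=3, c2=0)
[Gauss-Seidel] macro 1: S0 reads c1=3 → after 1×micro: 3; S1 reads c0=3 → after 1×micro: 3; S2 reads c0=3 → after 1×micro: 0 ⇒ (c0=3, c1=3, c2=0)
[Gauss-Seidel] macro 2: S0 reads c1=3 → after 1×micro: 3; S1 reads c0=3 → after 1×micro: 3; S2 reads c0=3 → after 1×micro: 0 ⇒ (c0=3, c1=3, c2=0)
[Gauss-Seidel] macro 3: S0 reads c1=3 → after 1×micro: 3; S1 reads c0=3 → after 1×micro: 3; S2 reads c0=3 → after 1×micro: 0 ⇒ (c0=3, c1=3, c2=0)
[Gauss-Seidel] macro 4: S0 reads c1=3 → after 1×micro: 3; S1 reads c0=3 → after 1×micro: 3; S2 reads c0=3 → after 1×micro: 0 ⇒ (c0=3, c1=3, c2=0)
[Gauss-Seidel] macro 5: S0 reads c1=3 → after 1×micro: 3; S1 reads c0=3 → after 1×micro: 3; S2 reads c0=3 → after 1×micro: 0 ⇒ (c0=3, c1=3, c2=0)
[Gauss-Seidel] macro 6: S0 reads c1=3 → after 1×micro: 3; S1 reads c0=3 → after 1×micro: 3; S2 reads c0=3 → after 1×micro: 0 ⇒ (c0=3, c1=3, c2=0)

first divergence at macro-step: 1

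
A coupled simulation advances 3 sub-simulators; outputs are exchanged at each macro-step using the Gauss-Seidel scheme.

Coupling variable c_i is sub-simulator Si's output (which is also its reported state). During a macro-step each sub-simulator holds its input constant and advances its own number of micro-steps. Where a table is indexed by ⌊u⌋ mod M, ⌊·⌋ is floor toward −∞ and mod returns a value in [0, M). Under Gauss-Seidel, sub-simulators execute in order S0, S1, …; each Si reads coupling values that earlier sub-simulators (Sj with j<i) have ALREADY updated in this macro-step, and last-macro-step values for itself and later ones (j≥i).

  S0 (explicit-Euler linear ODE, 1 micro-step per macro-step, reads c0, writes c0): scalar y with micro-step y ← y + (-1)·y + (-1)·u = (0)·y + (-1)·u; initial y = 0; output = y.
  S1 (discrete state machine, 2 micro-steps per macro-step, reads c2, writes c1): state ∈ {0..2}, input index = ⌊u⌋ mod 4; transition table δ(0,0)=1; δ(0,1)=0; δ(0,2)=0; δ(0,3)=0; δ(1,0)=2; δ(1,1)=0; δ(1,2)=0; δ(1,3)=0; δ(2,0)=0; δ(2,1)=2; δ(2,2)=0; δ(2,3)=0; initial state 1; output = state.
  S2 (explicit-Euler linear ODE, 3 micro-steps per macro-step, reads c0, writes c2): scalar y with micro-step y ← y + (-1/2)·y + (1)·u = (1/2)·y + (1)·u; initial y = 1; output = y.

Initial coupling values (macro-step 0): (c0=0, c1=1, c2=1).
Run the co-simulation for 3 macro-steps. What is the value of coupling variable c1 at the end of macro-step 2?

c1 at macro-step 2 = 2

macro 1: S0 reads c0=0 → after 1×micro: 0; S1 reads c2=1 → after 2×micro: 0; S2 reads c0=0 → after 3×micro: 1/8 ⇒ (c0=0, c1=0, c2=1/8)
macro 2: S0 reads c0=0 → after 1×micro: 0; S1 reads c2=1/8 → after 2×micro: 2; S2 reads c0=0 → after 3×micro: 1/64 ⇒ (c0=0, c1=2, c2=1/64)
macro 3: S0 reads c0=0 → after 1×micro: 0; S1 reads c2=1/64 → after 2×micro: 1; S2 reads c0=0 → after 3×micro: 1/512 ⇒ (c0=0, c1=1, c2=1/512)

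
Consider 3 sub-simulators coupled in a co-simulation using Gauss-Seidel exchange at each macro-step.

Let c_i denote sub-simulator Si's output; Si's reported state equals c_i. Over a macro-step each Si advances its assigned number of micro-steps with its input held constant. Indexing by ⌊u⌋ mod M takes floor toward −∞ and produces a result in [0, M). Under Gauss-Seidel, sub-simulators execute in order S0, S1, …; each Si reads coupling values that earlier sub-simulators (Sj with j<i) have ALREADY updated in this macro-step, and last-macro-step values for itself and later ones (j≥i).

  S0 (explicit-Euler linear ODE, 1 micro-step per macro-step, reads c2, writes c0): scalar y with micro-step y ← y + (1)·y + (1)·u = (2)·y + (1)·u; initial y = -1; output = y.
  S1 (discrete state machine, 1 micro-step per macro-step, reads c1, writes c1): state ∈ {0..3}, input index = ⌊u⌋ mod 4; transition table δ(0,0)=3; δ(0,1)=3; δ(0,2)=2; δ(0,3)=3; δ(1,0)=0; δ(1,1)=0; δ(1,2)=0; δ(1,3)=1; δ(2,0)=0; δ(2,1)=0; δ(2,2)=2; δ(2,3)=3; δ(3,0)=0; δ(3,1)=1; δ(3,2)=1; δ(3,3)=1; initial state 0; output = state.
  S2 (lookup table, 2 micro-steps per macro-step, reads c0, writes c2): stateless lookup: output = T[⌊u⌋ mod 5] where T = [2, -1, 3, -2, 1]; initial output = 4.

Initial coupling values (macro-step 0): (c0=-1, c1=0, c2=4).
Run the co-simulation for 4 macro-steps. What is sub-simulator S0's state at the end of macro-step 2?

macro 1: S0 reads c2=4 → after 1×micro: 2; S1 reads c1=0 → after 1×micro: 3; S2 reads c0=2 → after 2×micro: 3 ⇒ (c0=2, c1=3, c2=3)
macro 2: S0 reads c2=3 → after 1×micro: 7; S1 reads c1=3 → after 1×micro: 1; S2 reads c0=7 → after 2×micro: 3 ⇒ (c0=7, c1=1, c2=3)
macro 3: S0 reads c2=3 → after 1×micro: 17; S1 reads c1=1 → after 1×micro: 0; S2 reads c0=17 → after 2×micro: 3 ⇒ (c0=17, c1=0, c2=3)
macro 4: S0 reads c2=3 → after 1×micro: 37; S1 reads c1=0 → after 1×micro: 3; S2 reads c0=37 → after 2×micro: 3 ⇒ (c0=37, c1=3, c2=3)

S0 state at macro-step 2 = 7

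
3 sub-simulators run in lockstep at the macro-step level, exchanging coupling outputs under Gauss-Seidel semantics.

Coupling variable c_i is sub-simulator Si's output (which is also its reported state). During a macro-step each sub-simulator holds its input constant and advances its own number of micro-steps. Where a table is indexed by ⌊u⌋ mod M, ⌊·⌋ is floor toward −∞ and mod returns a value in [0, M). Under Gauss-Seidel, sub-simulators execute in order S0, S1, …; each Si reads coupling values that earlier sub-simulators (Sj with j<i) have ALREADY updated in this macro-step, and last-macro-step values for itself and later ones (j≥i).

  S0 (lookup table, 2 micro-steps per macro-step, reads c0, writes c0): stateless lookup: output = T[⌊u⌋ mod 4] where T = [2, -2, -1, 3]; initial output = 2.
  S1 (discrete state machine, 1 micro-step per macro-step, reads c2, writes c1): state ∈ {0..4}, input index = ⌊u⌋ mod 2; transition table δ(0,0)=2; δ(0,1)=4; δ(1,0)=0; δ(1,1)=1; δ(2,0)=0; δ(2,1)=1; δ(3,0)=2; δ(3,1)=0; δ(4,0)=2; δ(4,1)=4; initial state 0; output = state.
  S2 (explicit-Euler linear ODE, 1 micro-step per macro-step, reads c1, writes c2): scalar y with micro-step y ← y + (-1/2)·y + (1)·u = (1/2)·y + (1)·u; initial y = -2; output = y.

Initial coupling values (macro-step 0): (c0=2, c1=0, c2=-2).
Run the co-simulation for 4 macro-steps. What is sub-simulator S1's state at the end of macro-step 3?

S1 state at macro-step 3 = 1

macro 1: S0 reads c0=2 → after 2×micro: -1; S1 reads c2=-2 → after 1×micro: 2; S2 reads c1=2 → after 1×micro: 1 ⇒ (c0=-1, c1=2, c2=1)
macro 2: S0 reads c0=-1 → after 2×micro: 3; S1 reads c2=1 → after 1×micro: 1; S2 reads c1=1 → after 1×micro: 3/2 ⇒ (c0=3, c1=1, c2=3/2)
macro 3: S0 reads c0=3 → after 2×micro: 3; S1 reads c2=3/2 → after 1×micro: 1; S2 reads c1=1 → after 1×micro: 7/4 ⇒ (c0=3, c1=1, c2=7/4)
macro 4: S0 reads c0=3 → after 2×micro: 3; S1 reads c2=7/4 → after 1×micro: 1; S2 reads c1=1 → after 1×micro: 15/8 ⇒ (c0=3, c1=1, c2=15/8)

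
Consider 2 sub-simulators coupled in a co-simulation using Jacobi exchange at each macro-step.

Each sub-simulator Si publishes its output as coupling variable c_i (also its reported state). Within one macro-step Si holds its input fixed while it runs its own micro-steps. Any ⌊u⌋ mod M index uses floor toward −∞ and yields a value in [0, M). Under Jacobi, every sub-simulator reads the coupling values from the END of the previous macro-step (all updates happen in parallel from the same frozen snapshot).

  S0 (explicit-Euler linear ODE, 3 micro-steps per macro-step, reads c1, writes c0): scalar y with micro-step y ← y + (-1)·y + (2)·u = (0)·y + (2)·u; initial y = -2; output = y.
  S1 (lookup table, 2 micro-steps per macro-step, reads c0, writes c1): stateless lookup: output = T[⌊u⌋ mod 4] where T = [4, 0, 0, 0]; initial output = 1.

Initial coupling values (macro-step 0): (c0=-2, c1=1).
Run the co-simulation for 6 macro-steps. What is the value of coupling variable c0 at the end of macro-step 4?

macro 1: S0 reads c1=1 → after 3×micro: 2; S1 reads c0=-2 → after 2×micro: 0 ⇒ (c0=2, c1=0)
macro 2: S0 reads c1=0 → after 3×micro: 0; S1 reads c0=2 → after 2×micro: 0 ⇒ (c0=0, c1=0)
macro 3: S0 reads c1=0 → after 3×micro: 0; S1 reads c0=0 → after 2×micro: 4 ⇒ (c0=0, c1=4)
macro 4: S0 reads c1=4 → after 3×micro: 8; S1 reads c0=0 → after 2×micro: 4 ⇒ (c0=8, c1=4)
macro 5: S0 reads c1=4 → after 3×micro: 8; S1 reads c0=8 → after 2×micro: 4 ⇒ (c0=8, c1=4)
macro 6: S0 reads c1=4 → after 3×micro: 8; S1 reads c0=8 → after 2×micro: 4 ⇒ (c0=8, c1=4)

c0 at macro-step 4 = 8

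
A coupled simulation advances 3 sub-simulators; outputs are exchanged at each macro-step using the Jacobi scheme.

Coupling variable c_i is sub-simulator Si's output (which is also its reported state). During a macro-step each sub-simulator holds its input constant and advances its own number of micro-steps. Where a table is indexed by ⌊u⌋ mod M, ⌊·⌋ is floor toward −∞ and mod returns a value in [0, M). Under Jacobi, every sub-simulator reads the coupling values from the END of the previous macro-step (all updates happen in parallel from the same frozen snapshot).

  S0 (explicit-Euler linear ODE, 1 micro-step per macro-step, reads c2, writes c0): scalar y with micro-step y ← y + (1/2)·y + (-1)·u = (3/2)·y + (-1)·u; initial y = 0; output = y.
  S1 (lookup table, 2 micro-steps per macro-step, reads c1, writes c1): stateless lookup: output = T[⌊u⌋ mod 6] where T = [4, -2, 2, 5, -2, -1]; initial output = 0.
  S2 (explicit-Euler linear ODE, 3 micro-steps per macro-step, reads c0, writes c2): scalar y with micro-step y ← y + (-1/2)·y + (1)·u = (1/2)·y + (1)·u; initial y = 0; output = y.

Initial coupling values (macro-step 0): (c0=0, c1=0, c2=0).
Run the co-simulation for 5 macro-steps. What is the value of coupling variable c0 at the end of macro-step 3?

macro 1: S0 reads c2=0 → after 1×micro: 0; S1 reads c1=0 → after 2×micro: 4; S2 reads c0=0 → after 3×micro: 0 ⇒ (c0=0, c1=4, c2=0)
macro 2: S0 reads c2=0 → after 1×micro: 0; S1 reads c1=4 → after 2×micro: -2; S2 reads c0=0 → after 3×micro: 0 ⇒ (c0=0, c1=-2, c2=0)
macro 3: S0 reads c2=0 → after 1×micro: 0; S1 reads c1=-2 → after 2×micro: -2; S2 reads c0=0 → after 3×micro: 0 ⇒ (c0=0, c1=-2, c2=0)
macro 4: S0 reads c2=0 → after 1×micro: 0; S1 reads c1=-2 → after 2×micro: -2; S2 reads c0=0 → after 3×micro: 0 ⇒ (c0=0, c1=-2, c2=0)
macro 5: S0 reads c2=0 → after 1×micro: 0; S1 reads c1=-2 → after 2×micro: -2; S2 reads c0=0 → after 3×micro: 0 ⇒ (c0=0, c1=-2, c2=0)

c0 at macro-step 3 = 0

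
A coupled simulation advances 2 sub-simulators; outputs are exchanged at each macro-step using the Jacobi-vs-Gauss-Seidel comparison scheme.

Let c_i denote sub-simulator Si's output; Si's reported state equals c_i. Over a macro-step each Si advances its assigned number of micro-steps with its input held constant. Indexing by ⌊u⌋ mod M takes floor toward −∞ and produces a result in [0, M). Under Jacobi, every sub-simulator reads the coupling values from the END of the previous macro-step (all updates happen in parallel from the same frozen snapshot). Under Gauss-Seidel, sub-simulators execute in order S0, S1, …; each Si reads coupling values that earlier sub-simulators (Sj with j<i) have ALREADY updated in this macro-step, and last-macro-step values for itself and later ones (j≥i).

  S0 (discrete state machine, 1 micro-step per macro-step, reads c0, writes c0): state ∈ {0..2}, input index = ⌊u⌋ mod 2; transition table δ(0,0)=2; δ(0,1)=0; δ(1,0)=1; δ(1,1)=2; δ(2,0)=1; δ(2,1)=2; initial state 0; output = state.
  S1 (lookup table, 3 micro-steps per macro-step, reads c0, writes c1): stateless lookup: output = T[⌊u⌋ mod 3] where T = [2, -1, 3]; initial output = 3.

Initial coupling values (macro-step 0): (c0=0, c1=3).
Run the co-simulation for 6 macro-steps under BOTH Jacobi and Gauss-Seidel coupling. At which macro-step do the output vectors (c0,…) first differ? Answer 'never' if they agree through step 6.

[Jacobi] macro 1: S0 reads c0=0 → after 1×micro: 2; S1 reads c0=0 → after 3×micro: 2 ⇒ (c0=2, c1=2)
[Jacobi] macro 2: S0 reads c0=2 → after 1×micro: 1; S1 reads c0=2 → after 3×micro: 3 ⇒ (c0=1, c1=3)
[Jacobi] macro 3: S0 reads c0=1 → after 1×micro: 2; S1 reads c0=1 → after 3×micro: -1 ⇒ (c0=2, c1=-1)
[Jacobi] macro 4: S0 reads c0=2 → after 1×micro: 1; S1 reads c0=2 → after 3×micro: 3 ⇒ (c0=1, c1=3)
[Jacobi] macro 5: S0 reads c0=1 → after 1×micro: 2; S1 reads c0=1 → after 3×micro: -1 ⇒ (c0=2, c1=-1)
[Jacobi] macro 6: S0 reads c0=2 → after 1×micro: 1; S1 reads c0=2 → after 3×micro: 3 ⇒ (c0=1, c1=3)
[Gauss-Seidel] macro 1: S0 reads c0=0 → after 1×micro: 2; S1 reads c0=2 → after 3×micro: 3 ⇒ (c0=2, c1=3)
[Gauss-Seidel] macro 2: S0 reads c0=2 → after 1×micro: 1; S1 reads c0=1 → after 3×micro: -1 ⇒ (c0=1, c1=-1)
[Gauss-Seidel] macro 3: S0 reads c0=1 → after 1×micro: 2; S1 reads c0=2 → after 3×micro: 3 ⇒ (c0=2, c1=3)
[Gauss-Seidel] macro 4: S0 reads c0=2 → after 1×micro: 1; S1 reads c0=1 → after 3×micro: -1 ⇒ (c0=1, c1=-1)
[Gauss-Seidel] macro 5: S0 reads c0=1 → after 1×micro: 2; S1 reads c0=2 → after 3×micro: 3 ⇒ (c0=2, c1=3)
[Gauss-Seidel] macro 6: S0 reads c0=2 → after 1×micro: 1; S1 reads c0=1 → after 3×micro: -1 ⇒ (c0=1, c1=-1)

first divergence at macro-step: 1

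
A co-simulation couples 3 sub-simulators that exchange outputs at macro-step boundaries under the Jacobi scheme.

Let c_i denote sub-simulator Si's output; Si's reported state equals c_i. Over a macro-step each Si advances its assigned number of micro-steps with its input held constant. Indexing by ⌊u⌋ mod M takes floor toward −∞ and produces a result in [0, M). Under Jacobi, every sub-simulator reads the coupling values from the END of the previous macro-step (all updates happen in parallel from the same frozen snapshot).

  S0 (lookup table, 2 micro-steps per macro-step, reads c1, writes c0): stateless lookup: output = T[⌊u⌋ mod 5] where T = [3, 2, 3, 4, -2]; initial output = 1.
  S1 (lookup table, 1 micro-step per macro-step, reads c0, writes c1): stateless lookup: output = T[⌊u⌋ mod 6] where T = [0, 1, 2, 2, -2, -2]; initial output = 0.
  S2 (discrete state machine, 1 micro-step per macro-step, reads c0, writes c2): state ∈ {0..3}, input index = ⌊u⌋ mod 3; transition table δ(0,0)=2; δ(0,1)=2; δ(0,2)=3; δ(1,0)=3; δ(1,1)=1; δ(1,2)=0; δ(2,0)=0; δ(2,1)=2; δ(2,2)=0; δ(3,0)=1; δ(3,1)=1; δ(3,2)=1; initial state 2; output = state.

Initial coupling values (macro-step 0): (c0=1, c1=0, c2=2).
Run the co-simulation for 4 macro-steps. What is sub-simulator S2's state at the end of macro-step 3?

S2 state at macro-step 3 = 3

macro 1: S0 reads c1=0 → after 2×micro: 3; S1 reads c0=1 → after 1×micro: 1; S2 reads c0=1 → after 1×micro: 2 ⇒ (c0=3, c1=1, c2=2)
macro 2: S0 reads c1=1 → after 2×micro: 2; S1 reads c0=3 → after 1×micro: 2; S2 reads c0=3 → after 1×micro: 0 ⇒ (c0=2, c1=2, c2=0)
macro 3: S0 reads c1=2 → after 2×micro: 3; S1 reads c0=2 → after 1×micro: 2; S2 reads c0=2 → after 1×micro: 3 ⇒ (c0=3, c1=2, c2=3)
macro 4: S0 reads c1=2 → after 2×micro: 3; S1 reads c0=3 → after 1×micro: 2; S2 reads c0=3 → after 1×micro: 1 ⇒ (c0=3, c1=2, c2=1)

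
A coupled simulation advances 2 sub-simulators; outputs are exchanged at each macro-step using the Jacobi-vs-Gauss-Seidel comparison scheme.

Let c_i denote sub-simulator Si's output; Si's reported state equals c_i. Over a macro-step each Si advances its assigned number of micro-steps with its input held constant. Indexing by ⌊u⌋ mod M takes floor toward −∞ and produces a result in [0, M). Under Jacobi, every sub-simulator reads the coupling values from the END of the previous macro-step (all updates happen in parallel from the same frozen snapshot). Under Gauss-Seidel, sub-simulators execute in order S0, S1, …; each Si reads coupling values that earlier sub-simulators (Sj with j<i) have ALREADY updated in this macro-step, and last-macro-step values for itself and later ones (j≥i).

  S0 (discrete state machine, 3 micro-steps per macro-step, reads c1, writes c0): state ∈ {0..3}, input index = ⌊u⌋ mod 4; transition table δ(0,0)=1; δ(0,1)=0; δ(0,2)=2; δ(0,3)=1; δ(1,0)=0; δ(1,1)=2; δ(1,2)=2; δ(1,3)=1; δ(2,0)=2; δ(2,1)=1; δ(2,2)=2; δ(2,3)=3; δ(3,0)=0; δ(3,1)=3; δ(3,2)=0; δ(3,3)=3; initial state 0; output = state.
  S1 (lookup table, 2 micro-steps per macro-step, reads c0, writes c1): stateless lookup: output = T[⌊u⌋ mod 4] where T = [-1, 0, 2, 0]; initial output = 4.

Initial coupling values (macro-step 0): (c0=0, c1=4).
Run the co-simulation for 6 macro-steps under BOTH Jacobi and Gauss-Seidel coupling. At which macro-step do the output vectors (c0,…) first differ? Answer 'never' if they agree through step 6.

[Jacobi] macro 1: S0 reads c1=4 → after 3×micro: 1; S1 reads c0=0 → after 2×micro: -1 ⇒ (c0=1, c1=-1)
[Jacobi] macro 2: S0 reads c1=-1 → after 3×micro: 1; S1 reads c0=1 → after 2×micro: 0 ⇒ (c0=1, c1=0)
[Jacobi] macro 3: S0 reads c1=0 → after 3×micro: 0; S1 reads c0=1 → after 2×micro: 0 ⇒ (c0=0, c1=0)
[Jacobi] macro 4: S0 reads c1=0 → after 3×micro: 1; S1 reads c0=0 → after 2×micro: -1 ⇒ (c0=1, c1=-1)
[Jacobi] macro 5: S0 reads c1=-1 → after 3×micro: 1; S1 reads c0=1 → after 2×micro: 0 ⇒ (c0=1, c1=0)
[Jacobi] macro 6: S0 reads c1=0 → after 3×micro: 0; S1 reads c0=1 → after 2×micro: 0 ⇒ (c0=0, c1=0)
[Gauss-Seidel] macro 1: S0 reads c1=4 → after 3×micro: 1; S1 reads c0=1 → after 2×micro: 0 ⇒ (c0=1, c1=0)
[Gauss-Seidel] macro 2: S0 reads c1=0 → after 3×micro: 0; S1 reads c0=0 → after 2×micro: -1 ⇒ (c0=0, c1=-1)
[Gauss-Seidel] macro 3: S0 reads c1=-1 → after 3×micro: 1; S1 reads c0=1 → after 2×micro: 0 ⇒ (c0=1, c1=0)
[Gauss-Seidel] macro 4: S0 reads c1=0 → after 3×micro: 0; S1 reads c0=0 → after 2×micro: -1 ⇒ (c0=0, c1=-1)
[Gauss-Seidel] macro 5: S0 reads c1=-1 → after 3×micro: 1; S1 reads c0=1 → after 2×micro: 0 ⇒ (c0=1, c1=0)
[Gauss-Seidel] macro 6: S0 reads c1=0 → after 3×micro: 0; S1 reads c0=0 → after 2×micro: -1 ⇒ (c0=0, c1=-1)

first divergence at macro-step: 1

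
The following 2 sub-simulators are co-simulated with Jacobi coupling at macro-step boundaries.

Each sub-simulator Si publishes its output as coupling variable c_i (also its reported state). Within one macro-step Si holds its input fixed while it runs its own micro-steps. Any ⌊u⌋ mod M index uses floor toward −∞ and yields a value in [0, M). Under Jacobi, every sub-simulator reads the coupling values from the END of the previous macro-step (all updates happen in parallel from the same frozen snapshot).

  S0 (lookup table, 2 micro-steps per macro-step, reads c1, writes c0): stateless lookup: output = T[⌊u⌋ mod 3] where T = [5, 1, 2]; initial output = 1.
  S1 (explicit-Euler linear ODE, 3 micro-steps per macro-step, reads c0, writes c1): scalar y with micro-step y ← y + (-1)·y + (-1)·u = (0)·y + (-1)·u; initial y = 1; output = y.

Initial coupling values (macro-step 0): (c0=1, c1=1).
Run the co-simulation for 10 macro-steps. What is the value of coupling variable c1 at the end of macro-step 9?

c1 at macro-step 9 = -1

macro 1: S0 reads c1=1 → after 2×micro: 1; S1 reads c0=1 → after 3×micro: -1 ⇒ (c0=1, c1=-1)
macro 2: S0 reads c1=-1 → after 2×micro: 2; S1 reads c0=1 → after 3×micro: -1 ⇒ (c0=2, c1=-1)
macro 3: S0 reads c1=-1 → after 2×micro: 2; S1 reads c0=2 → after 3×micro: -2 ⇒ (c0=2, c1=-2)
macro 4: S0 reads c1=-2 → after 2×micro: 1; S1 reads c0=2 → after 3×micro: -2 ⇒ (c0=1, c1=-2)
macro 5: S0 reads c1=-2 → after 2×micro: 1; S1 reads c0=1 → after 3×micro: -1 ⇒ (c0=1, c1=-1)
macro 6: S0 reads c1=-1 → after 2×micro: 2; S1 reads c0=1 → after 3×micro: -1 ⇒ (c0=2, c1=-1)
macro 7: S0 reads c1=-1 → after 2×micro: 2; S1 reads c0=2 → after 3×micro: -2 ⇒ (c0=2, c1=-2)
macro 8: S0 reads c1=-2 → after 2×micro: 1; S1 reads c0=2 → after 3×micro: -2 ⇒ (c0=1, c1=-2)
macro 9: S0 reads c1=-2 → after 2×micro: 1; S1 reads c0=1 → after 3×micro: -1 ⇒ (c0=1, c1=-1)
macro 10: S0 reads c1=-1 → after 2×micro: 2; S1 reads c0=1 → after 3×micro: -1 ⇒ (c0=2, c1=-1)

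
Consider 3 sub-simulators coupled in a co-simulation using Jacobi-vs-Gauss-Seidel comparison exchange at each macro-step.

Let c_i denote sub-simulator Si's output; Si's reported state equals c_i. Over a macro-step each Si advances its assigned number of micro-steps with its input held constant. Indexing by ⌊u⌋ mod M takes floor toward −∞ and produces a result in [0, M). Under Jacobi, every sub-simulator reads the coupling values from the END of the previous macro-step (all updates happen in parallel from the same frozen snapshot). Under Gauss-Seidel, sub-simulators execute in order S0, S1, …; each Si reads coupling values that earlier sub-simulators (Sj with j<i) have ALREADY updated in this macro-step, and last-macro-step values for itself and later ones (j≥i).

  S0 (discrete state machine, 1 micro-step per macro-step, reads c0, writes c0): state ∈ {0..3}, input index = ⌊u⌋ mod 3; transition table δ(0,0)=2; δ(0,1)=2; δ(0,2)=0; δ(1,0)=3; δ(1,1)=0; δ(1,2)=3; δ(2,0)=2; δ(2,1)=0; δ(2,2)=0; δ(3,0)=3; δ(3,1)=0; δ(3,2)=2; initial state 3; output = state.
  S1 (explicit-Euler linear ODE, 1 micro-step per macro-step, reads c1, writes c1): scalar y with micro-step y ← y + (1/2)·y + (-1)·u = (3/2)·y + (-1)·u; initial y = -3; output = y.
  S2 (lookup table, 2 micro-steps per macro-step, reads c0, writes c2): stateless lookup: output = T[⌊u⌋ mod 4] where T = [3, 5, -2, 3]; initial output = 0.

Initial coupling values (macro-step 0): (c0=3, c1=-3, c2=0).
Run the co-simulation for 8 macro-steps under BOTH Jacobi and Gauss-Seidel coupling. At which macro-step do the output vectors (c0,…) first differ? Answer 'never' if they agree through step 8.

[Jacobi] macro 1: S0 reads c0=3 → after 1×micro: 3; S1 reads c1=-3 → after 1×micro: -3/2; S2 reads c0=3 → after 2×micro: 3 ⇒ (c0=3, c1=-3/2, c2=3)
[Jacobi] macro 2: S0 reads c0=3 → after 1×micro: 3; S1 reads c1=-3/2 → after 1×micro: -3/4; S2 reads c0=3 → after 2×micro: 3 ⇒ (c0=3, c1=-3/4, c2=3)
[Jacobi] macro 3: S0 reads c0=3 → after 1×micro: 3; S1 reads c1=-3/4 → after 1×micro: -3/8; S2 reads c0=3 → after 2×micro: 3 ⇒ (c0=3, c1=-3/8, c2=3)
[Jacobi] macro 4: S0 reads c0=3 → after 1×micro: 3; S1 reads c1=-3/8 → after 1×micro: -3/16; S2 reads c0=3 → after 2×micro: 3 ⇒ (c0=3, c1=-3/16, c2=3)
[Jacobi] macro 5: S0 reads c0=3 → after 1×micro: 3; S1 reads c1=-3/16 → after 1×micro: -3/32; S2 reads c0=3 → after 2×micro: 3 ⇒ (c0=3, c1=-3/32, c2=3)
[Jacobi] macro 6: S0 reads c0=3 → after 1×micro: 3; S1 reads c1=-3/32 → after 1×micro: -3/64; S2 reads c0=3 → after 2×micro: 3 ⇒ (c0=3, c1=-3/64, c2=3)
[Jacobi] macro 7: S0 reads c0=3 → after 1×micro: 3; S1 reads c1=-3/64 → after 1×micro: -3/128; S2 reads c0=3 → after 2×micro: 3 ⇒ (c0=3, c1=-3/128, c2=3)
[Jacobi] macro 8: S0 reads c0=3 → after 1×micro: 3; S1 reads c1=-3/128 → after 1×micro: -3/256; S2 reads c0=3 → after 2×micro: 3 ⇒ (c0=3, c1=-3/256, c2=3)
[Gauss-Seidel] macro 1: S0 reads c0=3 → after 1×micro: 3; S1 reads c1=-3 → after 1×micro: -3/2; S2 reads c0=3 → after 2×micro: 3 ⇒ (c0=3, c1=-3/2, c2=3)
[Gauss-Seidel] macro 2: S0 reads c0=3 → after 1×micro: 3; S1 reads c1=-3/2 → after 1×micro: -3/4; S2 reads c0=3 → after 2×micro: 3 ⇒ (c0=3, c1=-3/4, c2=3)
[Gauss-Seidel] macro 3: S0 reads c0=3 → after 1×micro: 3; S1 reads c1=-3/4 → after 1×micro: -3/8; S2 reads c0=3 → after 2×micro: 3 ⇒ (c0=3, c1=-3/8, c2=3)
[Gauss-Seidel] macro 4: S0 reads c0=3 → after 1×micro: 3; S1 reads c1=-3/8 → after 1×micro: -3/16; S2 reads c0=3 → after 2×micro: 3 ⇒ (c0=3, c1=-3/16, c2=3)
[Gauss-Seidel] macro 5: S0 reads c0=3 → after 1×micro: 3; S1 reads c1=-3/16 → after 1×micro: -3/32; S2 reads c0=3 → after 2×micro: 3 ⇒ (c0=3, c1=-3/32, c2=3)
[Gauss-Seidel] macro 6: S0 reads c0=3 → after 1×micro: 3; S1 reads c1=-3/32 → after 1×micro: -3/64; S2 reads c0=3 → after 2×micro: 3 ⇒ (c0=3, c1=-3/64, c2=3)
[Gauss-Seidel] macro 7: S0 reads c0=3 → after 1×micro: 3; S1 reads c1=-3/64 → after 1×micro: -3/128; S2 reads c0=3 → after 2×micro: 3 ⇒ (c0=3, c1=-3/128, c2=3)
[Gauss-Seidel] macro 8: S0 reads c0=3 → after 1×micro: 3; S1 reads c1=-3/128 → after 1×micro: -3/256; S2 reads c0=3 → after 2×micro: 3 ⇒ (c0=3, c1=-3/256, c2=3)

first divergence at macro-step: never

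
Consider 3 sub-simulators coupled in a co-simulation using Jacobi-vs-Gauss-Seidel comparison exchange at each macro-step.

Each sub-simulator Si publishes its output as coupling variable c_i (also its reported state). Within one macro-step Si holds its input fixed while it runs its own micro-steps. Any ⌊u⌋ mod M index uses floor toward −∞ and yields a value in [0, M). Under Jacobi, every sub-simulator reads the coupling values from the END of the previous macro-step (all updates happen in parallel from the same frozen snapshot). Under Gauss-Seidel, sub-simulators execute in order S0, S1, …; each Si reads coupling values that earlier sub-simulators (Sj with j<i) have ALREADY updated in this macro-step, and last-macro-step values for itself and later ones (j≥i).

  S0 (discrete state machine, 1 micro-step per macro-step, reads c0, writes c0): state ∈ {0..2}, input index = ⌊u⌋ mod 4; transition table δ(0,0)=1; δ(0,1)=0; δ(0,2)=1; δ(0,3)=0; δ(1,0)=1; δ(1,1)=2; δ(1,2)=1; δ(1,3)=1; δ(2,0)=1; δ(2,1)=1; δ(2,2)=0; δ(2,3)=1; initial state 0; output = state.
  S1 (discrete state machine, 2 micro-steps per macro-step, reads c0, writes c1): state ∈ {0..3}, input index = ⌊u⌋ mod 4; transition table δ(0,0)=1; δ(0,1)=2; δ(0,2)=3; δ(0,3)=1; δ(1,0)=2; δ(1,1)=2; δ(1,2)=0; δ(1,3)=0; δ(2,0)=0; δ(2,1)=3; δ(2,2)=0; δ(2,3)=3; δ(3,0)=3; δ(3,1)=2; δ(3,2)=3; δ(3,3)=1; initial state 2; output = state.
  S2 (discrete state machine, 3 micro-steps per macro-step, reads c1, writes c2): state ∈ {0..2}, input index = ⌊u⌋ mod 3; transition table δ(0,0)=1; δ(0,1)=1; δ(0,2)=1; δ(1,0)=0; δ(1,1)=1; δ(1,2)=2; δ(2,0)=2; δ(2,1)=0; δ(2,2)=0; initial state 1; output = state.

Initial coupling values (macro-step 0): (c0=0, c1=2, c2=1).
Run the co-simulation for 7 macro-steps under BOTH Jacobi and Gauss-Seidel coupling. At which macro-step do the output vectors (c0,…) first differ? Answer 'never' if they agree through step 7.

first divergence at macro-step: 1

[Jacobi] macro 1: S0 reads c0=0 → after 1×micro: 1; S1 reads c0=0 → after 2×micro: 1; S2 reads c1=2 → after 3×micro: 1 ⇒ (c0=1, c1=1, c2=1)
[Jacobi] macro 2: S0 reads c0=1 → after 1×micro: 2; S1 reads c0=1 → after 2×micro: 3; S2 reads c1=1 → after 3×micro: 1 ⇒ (c0=2, c1=3, c2=1)
[Jacobi] macro 3: S0 reads c0=2 → after 1×micro: 0; S1 reads c0=2 → after 2×micro: 3; S2 reads c1=3 → after 3×micro: 0 ⇒ (c0=0, c1=3, c2=0)
[Jacobi] macro 4: S0 reads c0=0 → after 1×micro: 1; S1 reads c0=0 → after 2×micro: 3; S2 reads c1=3 → after 3×micro: 1 ⇒ (c0=1, c1=3, c2=1)
[Jacobi] macro 5: S0 reads c0=1 → after 1×micro: 2; S1 reads c0=1 → after 2×micro: 3; S2 reads c1=3 → after 3×micro: 0 ⇒ (c0=2, c1=3, c2=0)
[Jacobi] macro 6: S0 reads c0=2 → after 1×micro: 0; S1 reads c0=2 → after 2×micro: 3; S2 reads c1=3 → after 3×micro: 1 ⇒ (c0=0, c1=3, c2=1)
[Jacobi] macro 7: S0 reads c0=0 → after 1×micro: 1; S1 reads c0=0 → after 2×micro: 3; S2 reads c1=3 → after 3×micro: 0 ⇒ (c0=1, c1=3, c2=0)
[Gauss-Seidel] macro 1: S0 reads c0=0 → after 1×micro: 1; S1 reads c0=1 → after 2×micro: 2; S2 reads c1=2 → after 3×micro: 1 ⇒ (c0=1, c1=2, c2=1)
[Gauss-Seidel] macro 2: S0 reads c0=1 → after 1×micro: 2; S1 reads c0=2 → after 2×micro: 3; S2 reads c1=3 → after 3×micro: 0 ⇒ (c0=2, c1=3, c2=0)
[Gauss-Seidel] macro 3: S0 reads c0=2 → after 1×micro: 0; S1 reads c0=0 → after 2×micro: 3; S2 reads c1=3 → after 3×micro: 1 ⇒ (c0=0, c1=3, c2=1)
[Gauss-Seidel] macro 4: S0 reads c0=0 → after 1×micro: 1; S1 reads c0=1 → after 2×micro: 3; S2 reads c1=3 → after 3×micro: 0 ⇒ (c0=1, c1=3, c2=0)
[Gauss-Seidel] macro 5: S0 reads c0=1 → after 1×micro: 2; S1 reads c0=2 → after 2×micro: 3; S2 reads c1=3 → after 3×micro: 1 ⇒ (c0=2, c1=3, c2=1)
[Gauss-Seidel] macro 6: S0 reads c0=2 → after 1×micro: 0; S1 reads c0=0 → after 2×micro: 3; S2 reads c1=3 → after 3×micro: 0 ⇒ (c0=0, c1=3, c2=0)
[Gauss-Seidel] macro 7: S0 reads c0=0 → after 1×micro: 1; S1 reads c0=1 → after 2×micro: 3; S2 reads c1=3 → after 3×micro: 1 ⇒ (c0=1, c1=3, c2=1)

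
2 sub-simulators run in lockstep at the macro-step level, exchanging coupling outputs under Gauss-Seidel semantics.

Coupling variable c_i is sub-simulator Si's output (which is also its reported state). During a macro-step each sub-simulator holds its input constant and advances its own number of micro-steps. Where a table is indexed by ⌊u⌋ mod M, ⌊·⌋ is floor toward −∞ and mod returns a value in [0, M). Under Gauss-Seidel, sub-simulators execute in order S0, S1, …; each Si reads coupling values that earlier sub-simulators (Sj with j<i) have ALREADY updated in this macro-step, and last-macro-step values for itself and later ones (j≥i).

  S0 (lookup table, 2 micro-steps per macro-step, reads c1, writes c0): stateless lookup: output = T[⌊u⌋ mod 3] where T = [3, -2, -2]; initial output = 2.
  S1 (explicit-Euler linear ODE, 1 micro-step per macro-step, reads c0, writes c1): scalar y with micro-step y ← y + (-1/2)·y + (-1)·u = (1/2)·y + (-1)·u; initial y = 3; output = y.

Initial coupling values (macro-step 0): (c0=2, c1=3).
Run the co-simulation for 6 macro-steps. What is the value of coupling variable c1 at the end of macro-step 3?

c1 at macro-step 3 = 21/8

macro 1: S0 reads c1=3 → after 2×micro: 3; S1 reads c0=3 → after 1×micro: -3/2 ⇒ (c0=3, c1=-3/2)
macro 2: S0 reads c1=-3/2 → after 2×micro: -2; S1 reads c0=-2 → after 1×micro: 5/4 ⇒ (c0=-2, c1=5/4)
macro 3: S0 reads c1=5/4 → after 2×micro: -2; S1 reads c0=-2 → after 1×micro: 21/8 ⇒ (c0=-2, c1=21/8)
macro 4: S0 reads c1=21/8 → after 2×micro: -2; S1 reads c0=-2 → after 1×micro: 53/16 ⇒ (c0=-2, c1=53/16)
macro 5: S0 reads c1=53/16 → after 2×micro: 3; S1 reads c0=3 → after 1×micro: -43/32 ⇒ (c0=3, c1=-43/32)
macro 6: S0 reads c1=-43/32 → after 2×micro: -2; S1 reads c0=-2 → after 1×micro: 85/64 ⇒ (c0=-2, c1=85/64)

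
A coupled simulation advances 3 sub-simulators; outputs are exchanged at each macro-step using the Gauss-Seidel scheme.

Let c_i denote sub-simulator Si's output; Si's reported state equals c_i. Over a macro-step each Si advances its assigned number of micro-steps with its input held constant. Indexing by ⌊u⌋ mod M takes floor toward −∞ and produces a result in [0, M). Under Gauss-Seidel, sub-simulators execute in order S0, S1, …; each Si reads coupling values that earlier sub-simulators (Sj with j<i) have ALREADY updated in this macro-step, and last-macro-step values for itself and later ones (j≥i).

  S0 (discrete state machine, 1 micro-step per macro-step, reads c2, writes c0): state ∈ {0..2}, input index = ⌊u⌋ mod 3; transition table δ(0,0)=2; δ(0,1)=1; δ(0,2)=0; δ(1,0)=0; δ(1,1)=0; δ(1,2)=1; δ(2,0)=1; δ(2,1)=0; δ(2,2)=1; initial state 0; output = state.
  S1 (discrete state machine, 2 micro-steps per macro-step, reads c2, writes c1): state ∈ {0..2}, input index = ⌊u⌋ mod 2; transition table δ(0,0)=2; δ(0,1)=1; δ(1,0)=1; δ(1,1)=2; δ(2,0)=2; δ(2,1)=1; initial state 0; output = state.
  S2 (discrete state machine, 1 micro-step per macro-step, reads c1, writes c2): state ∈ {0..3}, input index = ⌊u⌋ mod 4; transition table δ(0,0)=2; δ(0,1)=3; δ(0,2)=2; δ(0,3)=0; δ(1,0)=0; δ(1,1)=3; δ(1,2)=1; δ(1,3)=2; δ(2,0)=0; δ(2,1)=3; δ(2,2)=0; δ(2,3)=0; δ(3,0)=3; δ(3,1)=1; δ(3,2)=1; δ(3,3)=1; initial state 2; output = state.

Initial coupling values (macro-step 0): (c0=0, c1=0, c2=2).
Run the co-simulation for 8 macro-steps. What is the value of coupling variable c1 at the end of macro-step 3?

c1 at macro-step 3 = 2

macro 1: S0 reads c2=2 → after 1×micro: 0; S1 reads c2=2 → after 2×micro: 2; S2 reads c1=2 → after 1×micro: 0 ⇒ (c0=0, c1=2, c2=0)
macro 2: S0 reads c2=0 → after 1×micro: 2; S1 reads c2=0 → after 2×micro: 2; S2 reads c1=2 → after 1×micro: 2 ⇒ (c0=2, c1=2, c2=2)
macro 3: S0 reads c2=2 → after 1×micro: 1; S1 reads c2=2 → after 2×micro: 2; S2 reads c1=2 → after 1×micro: 0 ⇒ (c0=1, c1=2, c2=0)
macro 4: S0 reads c2=0 → after 1×micro: 0; S1 reads c2=0 → after 2×micro: 2; S2 reads c1=2 → after 1×micro: 2 ⇒ (c0=0, c1=2, c2=2)
macro 5: S0 reads c2=2 → after 1×micro: 0; S1 reads c2=2 → after 2×micro: 2; S2 reads c1=2 → after 1×micro: 0 ⇒ (c0=0, c1=2, c2=0)
macro 6: S0 reads c2=0 → after 1×micro: 2; S1 reads c2=0 → after 2×micro: 2; S2 reads c1=2 → after 1×micro: 2 ⇒ (c0=2, c1=2, c2=2)
macro 7: S0 reads c2=2 → after 1×micro: 1; S1 reads c2=2 → after 2×micro: 2; S2 reads c1=2 → after 1×micro: 0 ⇒ (c0=1, c1=2, c2=0)
macro 8: S0 reads c2=0 → after 1×micro: 0; S1 reads c2=0 → after 2×micro: 2; S2 reads c1=2 → after 1×micro: 2 ⇒ (c0=0, c1=2, c2=2)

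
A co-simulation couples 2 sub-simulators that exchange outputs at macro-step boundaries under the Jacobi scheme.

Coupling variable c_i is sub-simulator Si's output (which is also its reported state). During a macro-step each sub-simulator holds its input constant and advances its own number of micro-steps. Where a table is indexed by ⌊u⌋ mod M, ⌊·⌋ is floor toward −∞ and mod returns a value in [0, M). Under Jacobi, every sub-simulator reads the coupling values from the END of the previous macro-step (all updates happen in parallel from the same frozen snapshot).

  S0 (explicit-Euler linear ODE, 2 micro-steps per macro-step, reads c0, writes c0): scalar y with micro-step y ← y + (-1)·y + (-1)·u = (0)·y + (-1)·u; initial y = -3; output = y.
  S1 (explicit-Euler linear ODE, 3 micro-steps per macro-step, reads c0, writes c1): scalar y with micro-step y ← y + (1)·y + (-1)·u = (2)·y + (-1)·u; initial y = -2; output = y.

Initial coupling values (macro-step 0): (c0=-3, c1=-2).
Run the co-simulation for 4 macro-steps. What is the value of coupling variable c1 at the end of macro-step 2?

macro 1: S0 reads c0=-3 → after 2×micro: 3; S1 reads c0=-3 → after 3×micro: 5 ⇒ (c0=3, c1=5)
macro 2: S0 reads c0=3 → after 2×micro: -3; S1 reads c0=3 → after 3×micro: 19 ⇒ (c0=-3, c1=19)
macro 3: S0 reads c0=-3 → after 2×micro: 3; S1 reads c0=-3 → after 3×micro: 173 ⇒ (c0=3, c1=173)
macro 4: S0 reads c0=3 → after 2×micro: -3; S1 reads c0=3 → after 3×micro: 1363 ⇒ (c0=-3, c1=1363)

c1 at macro-step 2 = 19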